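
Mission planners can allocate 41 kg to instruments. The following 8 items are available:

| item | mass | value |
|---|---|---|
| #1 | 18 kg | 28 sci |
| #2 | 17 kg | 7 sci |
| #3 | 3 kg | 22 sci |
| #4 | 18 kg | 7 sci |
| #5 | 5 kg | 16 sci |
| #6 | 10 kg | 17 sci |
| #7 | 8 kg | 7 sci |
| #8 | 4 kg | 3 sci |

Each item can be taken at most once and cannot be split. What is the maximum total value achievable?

86 sci

Check high-value combinations within 41 kg:
- #1+#3+#5+#6+#8: mass 18+3+5+10+4=40, value 28+22+16+17+3=86
- #1+#3+#5+#6: mass 18+3+5+10=36, value 28+22+16+17=83
- #1+#3+#5+#7+#8: mass 18+3+5+8+4=38, value 28+22+16+7+3=76
Best: 86 sci.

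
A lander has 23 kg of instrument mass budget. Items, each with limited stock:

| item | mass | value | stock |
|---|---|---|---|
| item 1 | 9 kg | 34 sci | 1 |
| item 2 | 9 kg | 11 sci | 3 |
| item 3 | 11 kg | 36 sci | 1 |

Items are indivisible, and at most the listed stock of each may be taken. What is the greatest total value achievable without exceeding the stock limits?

Top feasible selections:
- 1×item 1 + 1×item 3: mass 20, value 70
- 1×item 2 + 1×item 3: mass 20, value 47
- 1×item 1 + 1×item 2: mass 18, value 45
Best: 70 sci.

70 sci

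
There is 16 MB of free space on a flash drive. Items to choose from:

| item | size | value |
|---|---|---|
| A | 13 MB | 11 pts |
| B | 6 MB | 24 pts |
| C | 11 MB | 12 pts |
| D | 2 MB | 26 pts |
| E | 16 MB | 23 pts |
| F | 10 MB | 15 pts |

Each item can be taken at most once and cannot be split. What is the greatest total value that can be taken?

Check high-value combinations within 16 MB:
- B+D: size 6+2=8, value 24+26=50
- D+F: size 2+10=12, value 26+15=41
- B+F: size 6+10=16, value 24+15=39
- C+D: size 11+2=13, value 12+26=38
Best: 50 pts.

50 pts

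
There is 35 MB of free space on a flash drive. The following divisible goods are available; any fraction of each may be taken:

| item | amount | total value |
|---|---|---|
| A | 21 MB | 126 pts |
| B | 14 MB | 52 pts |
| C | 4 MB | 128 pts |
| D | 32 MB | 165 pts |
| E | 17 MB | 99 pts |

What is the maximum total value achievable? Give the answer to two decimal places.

312.24

Take in order of value per unit:
- C (128/4 per unit): all 4 → value 128, running total 128.00
- A (126/21 per unit): all 21 → value 126, running total 254.00
- E (99/17 per unit): 10 of 17 → value 10×99/17 = 58.2353, running total 312.24
Total 312.24.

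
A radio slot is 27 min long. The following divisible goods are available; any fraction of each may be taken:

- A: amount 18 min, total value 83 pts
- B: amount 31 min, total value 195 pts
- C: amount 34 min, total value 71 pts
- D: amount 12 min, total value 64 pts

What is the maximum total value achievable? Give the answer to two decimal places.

169.84

Take in order of value per unit:
- B (195/31 per unit): 27 of 31 → value 27×195/31 = 169.8387, running total 169.84
Total 169.84.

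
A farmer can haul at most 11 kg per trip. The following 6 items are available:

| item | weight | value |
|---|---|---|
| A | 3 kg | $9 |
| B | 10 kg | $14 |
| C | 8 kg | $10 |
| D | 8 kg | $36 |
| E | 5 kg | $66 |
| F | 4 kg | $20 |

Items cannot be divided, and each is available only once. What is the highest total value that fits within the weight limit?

Check high-value combinations within 11 kg:
- E+F: weight 5+4=9, value 66+20=86
- A+E: weight 3+5=8, value 9+66=75
- E: weight 5, value 66
- A+D: weight 3+8=11, value 9+36=45
Best: $86.

$86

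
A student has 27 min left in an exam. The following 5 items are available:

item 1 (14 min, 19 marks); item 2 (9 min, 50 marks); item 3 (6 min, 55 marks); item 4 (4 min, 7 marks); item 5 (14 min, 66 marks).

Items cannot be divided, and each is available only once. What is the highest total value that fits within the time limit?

128 marks

This is a 0/1 knapsack; check combinations near the capacity.
- item 3+item 4+item 5: time 6+4+14=24, value 55+7+66=128
- item 2+item 4+item 5: time 9+4+14=27, value 50+7+66=123
- item 3+item 5: time 6+14=20, value 55+66=121
- item 2+item 5: time 9+14=23, value 50+66=116
- item 2+item 3+item 4: time 9+6+4=19, value 50+55+7=112
Best: 128 marks.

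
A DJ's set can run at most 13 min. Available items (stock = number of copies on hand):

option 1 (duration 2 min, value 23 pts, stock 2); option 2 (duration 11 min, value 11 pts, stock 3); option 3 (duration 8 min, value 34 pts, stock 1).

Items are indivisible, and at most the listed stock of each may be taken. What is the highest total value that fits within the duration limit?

Best selections within duration 13 and stock limits:
- 2×option 1 + 1×option 3: duration 12, value 80
- 1×option 1 + 1×option 3: duration 10, value 57
- 2×option 1: duration 4, value 46
Best: 80 pts.

80 pts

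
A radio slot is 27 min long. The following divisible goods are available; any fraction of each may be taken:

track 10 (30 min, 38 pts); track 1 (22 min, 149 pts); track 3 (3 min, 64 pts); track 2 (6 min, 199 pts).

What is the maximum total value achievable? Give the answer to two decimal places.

Take in order of value per unit:
- track 2 (199/6 per unit): all 6 → value 199, running total 199.00
- track 3 (64/3 per unit): all 3 → value 64, running total 263.00
- track 1 (149/22 per unit): 18 of 22 → value 18×149/22 = 121.9091, running total 384.91
Total 384.91.

384.91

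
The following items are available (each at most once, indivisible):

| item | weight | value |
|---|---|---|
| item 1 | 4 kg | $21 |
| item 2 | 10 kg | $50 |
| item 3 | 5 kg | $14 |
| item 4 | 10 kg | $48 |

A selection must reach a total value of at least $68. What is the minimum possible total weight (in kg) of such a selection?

Subsets with value ≥ 68, sorted by total weight:
- item 1+item 2: weight 14, value 71
- item 1+item 4: weight 14, value 69
- item 1+item 2+item 3: weight 19, value 85
- item 1+item 3+item 4: weight 19, value 83
Minimum weight: 14 kg.

14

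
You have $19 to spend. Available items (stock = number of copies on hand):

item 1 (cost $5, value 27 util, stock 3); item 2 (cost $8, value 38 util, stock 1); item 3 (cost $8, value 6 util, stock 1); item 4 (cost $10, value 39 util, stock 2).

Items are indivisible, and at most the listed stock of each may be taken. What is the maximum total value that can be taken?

Top feasible selections:
- 2×item 1 + 1×item 2: cost 18, value 92
- 3×item 1: cost 15, value 81
- 1×item 2 + 1×item 4: cost 18, value 77
- 1×item 1 + 1×item 4: cost 15, value 66
Best: 92 util.

92 util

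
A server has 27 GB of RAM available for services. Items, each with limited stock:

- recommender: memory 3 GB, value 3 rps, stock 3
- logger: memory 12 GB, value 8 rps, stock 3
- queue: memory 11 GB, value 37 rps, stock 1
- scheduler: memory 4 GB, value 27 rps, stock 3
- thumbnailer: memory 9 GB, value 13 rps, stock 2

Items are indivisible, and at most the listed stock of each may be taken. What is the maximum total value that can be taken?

Top feasible selections:
- 1×recommender + 1×queue + 3×scheduler: memory 26, value 121
- 1×queue + 3×scheduler: memory 23, value 118
- 2×recommender + 3×scheduler + 1×thumbnailer: memory 27, value 100
- 1×recommender + 3×scheduler + 1×thumbnailer: memory 24, value 97
Best: 121 rps.

121 rps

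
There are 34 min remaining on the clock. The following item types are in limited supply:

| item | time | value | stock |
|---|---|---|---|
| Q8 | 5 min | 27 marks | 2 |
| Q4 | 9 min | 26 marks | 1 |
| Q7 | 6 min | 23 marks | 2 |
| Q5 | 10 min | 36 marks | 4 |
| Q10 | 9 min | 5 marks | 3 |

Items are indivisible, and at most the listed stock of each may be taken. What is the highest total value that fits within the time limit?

136 marks

Top feasible selections:
- 2×Q8 + 2×Q7 + 1×Q5: time 32, value 136
- 2×Q8 + 2×Q5: time 30, value 126
- 2×Q8 + 1×Q4 + 2×Q7: time 31, value 126
- 1×Q8 + 1×Q4 + 2×Q5: time 34, value 125
Best: 136 marks.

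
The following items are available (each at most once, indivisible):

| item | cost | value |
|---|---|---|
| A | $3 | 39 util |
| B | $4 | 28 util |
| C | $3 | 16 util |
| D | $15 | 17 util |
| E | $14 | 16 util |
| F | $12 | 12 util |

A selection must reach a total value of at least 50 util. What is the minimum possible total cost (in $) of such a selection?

Subsets with value ≥ 50, sorted by total cost:
- A+C: cost 6, value 55
- A+B: cost 7, value 67
- A+B+C: cost 10, value 83
- A+F: cost 15, value 51
Minimum cost: 6 $.

6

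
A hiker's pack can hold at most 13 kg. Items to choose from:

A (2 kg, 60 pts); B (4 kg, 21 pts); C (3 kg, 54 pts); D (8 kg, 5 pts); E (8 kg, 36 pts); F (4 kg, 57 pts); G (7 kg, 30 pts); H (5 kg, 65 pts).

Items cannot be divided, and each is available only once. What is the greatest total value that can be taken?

Check high-value combinations within 13 kg:
- A+B+C+F: weight 2+4+3+4=13, value 60+21+54+57=192
- A+F+H: weight 2+4+5=11, value 60+57+65=182
- A+C+H: weight 2+3+5=10, value 60+54+65=179
- C+F+H: weight 3+4+5=12, value 54+57+65=176
Best: 192 pts.

192 pts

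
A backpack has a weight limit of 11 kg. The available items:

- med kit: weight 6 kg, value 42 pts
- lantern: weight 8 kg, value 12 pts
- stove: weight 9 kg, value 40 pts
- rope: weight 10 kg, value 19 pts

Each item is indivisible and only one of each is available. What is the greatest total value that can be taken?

42 pts

Check high-value combinations within 11 kg:
- med kit: weight 6, value 42
- stove: weight 9, value 40
- rope: weight 10, value 19
Best: 42 pts.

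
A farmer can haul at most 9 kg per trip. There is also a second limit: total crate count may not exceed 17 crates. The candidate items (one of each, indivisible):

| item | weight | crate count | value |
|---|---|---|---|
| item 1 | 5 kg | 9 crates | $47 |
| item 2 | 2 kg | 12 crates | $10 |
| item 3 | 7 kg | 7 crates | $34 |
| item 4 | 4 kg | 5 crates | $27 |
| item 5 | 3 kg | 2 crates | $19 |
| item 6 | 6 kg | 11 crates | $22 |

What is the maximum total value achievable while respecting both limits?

Feasible sets respecting both limits:
- item 1+item 4: weight 9, crate count 14, value 74
- item 1+item 5: weight 8, crate count 11, value 66
- item 1: weight 5, crate count 9, value 47
- item 4+item 5: weight 7, crate count 7, value 46
Best: $74.

$74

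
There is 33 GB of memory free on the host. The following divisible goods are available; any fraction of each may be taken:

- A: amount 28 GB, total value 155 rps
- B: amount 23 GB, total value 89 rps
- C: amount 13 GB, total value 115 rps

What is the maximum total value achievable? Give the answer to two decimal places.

Take in order of value per unit:
- C (115/13 per unit): all 13 → value 115, running total 115.00
- A (155/28 per unit): 20 of 28 → value 20×155/28 = 110.7143, running total 225.71
Total 225.71.

225.71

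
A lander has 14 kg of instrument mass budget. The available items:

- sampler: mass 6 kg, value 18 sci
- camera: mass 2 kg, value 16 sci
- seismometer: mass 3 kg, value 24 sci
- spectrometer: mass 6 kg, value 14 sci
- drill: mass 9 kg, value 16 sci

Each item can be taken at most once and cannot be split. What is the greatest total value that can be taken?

58 sci

Check high-value combinations within 14 kg:
- sampler+camera+seismometer: mass 6+2+3=11, value 18+16+24=58
- camera+seismometer+drill: mass 2+3+9=14, value 16+24+16=56
- camera+seismometer+spectrometer: mass 2+3+6=11, value 16+24+14=54
Best: 58 sci.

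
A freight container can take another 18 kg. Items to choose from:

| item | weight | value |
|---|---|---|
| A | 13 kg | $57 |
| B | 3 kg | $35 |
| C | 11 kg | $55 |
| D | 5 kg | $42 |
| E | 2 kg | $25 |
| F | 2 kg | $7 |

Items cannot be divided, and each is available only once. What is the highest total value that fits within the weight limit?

$122

Check high-value combinations within 18 kg:
- C+D+E: weight 11+5+2=18, value 55+42+25=122
- B+C+E+F: weight 3+11+2+2=18, value 35+55+25+7=122
- A+B+E: weight 13+3+2=18, value 57+35+25=117
- B+C+E: weight 3+11+2=16, value 35+55+25=115
- B+D+E+F: weight 3+5+2+2=12, value 35+42+25+7=109
Best: $122.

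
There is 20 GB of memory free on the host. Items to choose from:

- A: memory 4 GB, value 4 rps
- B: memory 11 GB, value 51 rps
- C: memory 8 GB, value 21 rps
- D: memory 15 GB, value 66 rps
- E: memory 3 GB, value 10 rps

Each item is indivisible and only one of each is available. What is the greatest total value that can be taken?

Check high-value combinations within 20 GB:
- D+E: memory 15+3=18, value 66+10=76
- B+C: memory 11+8=19, value 51+21=72
- A+D: memory 4+15=19, value 4+66=70
- D: memory 15, value 66
Best: 76 rps.

76 rps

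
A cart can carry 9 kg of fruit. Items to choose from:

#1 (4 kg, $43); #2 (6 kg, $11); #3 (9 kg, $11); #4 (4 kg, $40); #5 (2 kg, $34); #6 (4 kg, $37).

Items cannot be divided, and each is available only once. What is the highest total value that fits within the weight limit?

This is a 0/1 knapsack; check combinations near the capacity.
- #1+#4: weight 4+4=8, value 43+40=83
- #1+#6: weight 4+4=8, value 43+37=80
- #1+#5: weight 4+2=6, value 43+34=77
Best: $83.

$83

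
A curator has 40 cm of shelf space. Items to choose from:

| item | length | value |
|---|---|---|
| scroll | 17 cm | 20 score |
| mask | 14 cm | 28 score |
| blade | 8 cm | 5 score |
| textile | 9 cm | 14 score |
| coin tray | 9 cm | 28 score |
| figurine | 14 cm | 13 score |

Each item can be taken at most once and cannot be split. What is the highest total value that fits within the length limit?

76 score

Check high-value combinations within 40 cm:
- scroll+mask+coin tray: length 17+14+9=40, value 20+28+28=76
- mask+blade+textile+coin tray: length 14+8+9+9=40, value 28+5+14+28=75
- mask+textile+coin tray: length 14+9+9=32, value 28+14+28=70
Best: 76 score.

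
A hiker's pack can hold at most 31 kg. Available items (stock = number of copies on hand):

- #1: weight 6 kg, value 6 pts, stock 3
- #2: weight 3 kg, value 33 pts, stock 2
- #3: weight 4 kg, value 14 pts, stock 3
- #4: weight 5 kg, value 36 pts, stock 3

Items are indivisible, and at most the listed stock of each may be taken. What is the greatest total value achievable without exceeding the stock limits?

202 pts

Top feasible selections:
- 2×#2 + 2×#3 + 3×#4: weight 29, value 202
- 1×#1 + 2×#2 + 1×#3 + 3×#4: weight 31, value 194
Best: 202 pts.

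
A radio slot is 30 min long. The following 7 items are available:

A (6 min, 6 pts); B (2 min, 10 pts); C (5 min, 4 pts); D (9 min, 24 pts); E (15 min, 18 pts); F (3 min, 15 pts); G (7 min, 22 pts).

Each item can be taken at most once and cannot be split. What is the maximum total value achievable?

This is a 0/1 knapsack; check combinations near the capacity.
- A+B+D+F+G: duration 6+2+9+3+7=27, value 6+10+24+15+22=77
- B+C+D+F+G: duration 2+5+9+3+7=26, value 10+4+24+15+22=75
- B+D+F+G: duration 2+9+3+7=21, value 10+24+15+22=71
- A+C+D+F+G: duration 6+5+9+3+7=30, value 6+4+24+15+22=71
Best: 77 pts.

77 pts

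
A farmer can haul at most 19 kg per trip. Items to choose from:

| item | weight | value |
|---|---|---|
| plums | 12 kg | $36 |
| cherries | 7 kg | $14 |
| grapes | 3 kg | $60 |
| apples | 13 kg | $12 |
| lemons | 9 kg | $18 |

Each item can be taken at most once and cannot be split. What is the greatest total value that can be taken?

$96

This is a 0/1 knapsack; check combinations near the capacity.
- plums+grapes: weight 12+3=15, value 36+60=96
- cherries+grapes+lemons: weight 7+3+9=19, value 14+60+18=92
- grapes+lemons: weight 3+9=12, value 60+18=78
- cherries+grapes: weight 7+3=10, value 14+60=74
Best: $96.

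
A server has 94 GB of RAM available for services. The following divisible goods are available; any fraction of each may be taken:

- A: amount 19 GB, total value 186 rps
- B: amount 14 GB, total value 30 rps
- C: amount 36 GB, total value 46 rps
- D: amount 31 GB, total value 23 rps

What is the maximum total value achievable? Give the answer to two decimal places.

Take in order of value per unit:
- A (186/19 per unit): all 19 → value 186, running total 186.00
- B (30/14 per unit): all 14 → value 30, running total 216.00
- C (46/36 per unit): all 36 → value 46, running total 262.00
- D (23/31 per unit): 25 of 31 → value 25×23/31 = 18.5484, running total 280.55
Total 280.55.

280.55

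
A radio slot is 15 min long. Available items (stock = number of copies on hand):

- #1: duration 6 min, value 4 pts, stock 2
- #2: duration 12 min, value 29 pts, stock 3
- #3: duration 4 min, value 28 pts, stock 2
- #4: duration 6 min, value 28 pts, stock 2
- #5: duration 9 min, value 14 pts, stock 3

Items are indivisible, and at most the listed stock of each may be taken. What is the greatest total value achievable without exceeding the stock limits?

Top feasible selections:
- 2×#3 + 1×#4: duration 14, value 84
- 1×#1 + 2×#3: duration 14, value 60
- 2×#3: duration 8, value 56
Best: 84 pts.

84 pts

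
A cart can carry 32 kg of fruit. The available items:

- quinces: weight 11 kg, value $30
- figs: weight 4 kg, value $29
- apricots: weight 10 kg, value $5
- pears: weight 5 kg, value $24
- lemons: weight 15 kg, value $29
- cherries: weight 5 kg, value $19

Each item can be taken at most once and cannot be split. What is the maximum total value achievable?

$102

This is a 0/1 knapsack; check combinations near the capacity.
- quinces+figs+pears+cherries: weight 11+4+5+5=25, value 30+29+24+19=102
- figs+pears+lemons+cherries: weight 4+5+15+5=29, value 29+24+29+19=101
- quinces+figs+apricots+pears: weight 11+4+10+5=30, value 30+29+5+24=88
- quinces+figs+lemons: weight 11+4+15=30, value 30+29+29=88
- quinces+figs+pears: weight 11+4+5=20, value 30+29+24=83
Best: $102.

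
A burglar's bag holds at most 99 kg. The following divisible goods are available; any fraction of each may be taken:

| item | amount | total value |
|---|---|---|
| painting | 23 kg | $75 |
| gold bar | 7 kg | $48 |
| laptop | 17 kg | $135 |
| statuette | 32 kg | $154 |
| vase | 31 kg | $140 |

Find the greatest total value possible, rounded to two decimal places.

Take in order of value per unit:
- laptop (135/17 per unit): all 17 → value 135, running total 135.00
- gold bar (48/7 per unit): all 7 → value 48, running total 183.00
- statuette (154/32 per unit): all 32 → value 154, running total 337.00
- vase (140/31 per unit): all 31 → value 140, running total 477.00
- painting (75/23 per unit): 12 of 23 → value 12×75/23 = 39.1304, running total 516.13
Total 516.13.

516.13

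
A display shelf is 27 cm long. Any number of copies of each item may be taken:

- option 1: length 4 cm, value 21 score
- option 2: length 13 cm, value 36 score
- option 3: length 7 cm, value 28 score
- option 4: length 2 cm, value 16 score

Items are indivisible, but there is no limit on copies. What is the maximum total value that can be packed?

208 score

Best value-per-unit is option 4 at 16/2, and filling with it alone uses length 13×2=26. No mix of the others beats 13×16 = 208.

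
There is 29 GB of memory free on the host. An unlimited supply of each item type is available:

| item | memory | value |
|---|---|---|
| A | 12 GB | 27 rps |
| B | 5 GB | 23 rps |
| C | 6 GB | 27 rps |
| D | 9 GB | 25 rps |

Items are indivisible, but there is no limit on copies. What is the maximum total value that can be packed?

Best value-per-unit is B at 23/5; filling with it alone gives 5×23 = 115.
Optimal mix: 1×B + 4×C → memory 29, value 131.

131 rps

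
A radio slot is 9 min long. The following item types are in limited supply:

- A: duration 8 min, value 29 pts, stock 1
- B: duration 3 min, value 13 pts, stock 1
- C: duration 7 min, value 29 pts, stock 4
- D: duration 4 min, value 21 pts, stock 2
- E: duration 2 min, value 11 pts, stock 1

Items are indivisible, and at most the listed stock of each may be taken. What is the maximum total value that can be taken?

45 pts

Top feasible selections:
- 1×B + 1×D + 1×E: duration 9, value 45
- 2×D: duration 8, value 42
- 1×C + 1×E: duration 9, value 40
- 1×B + 1×D: duration 7, value 34
Best: 45 pts.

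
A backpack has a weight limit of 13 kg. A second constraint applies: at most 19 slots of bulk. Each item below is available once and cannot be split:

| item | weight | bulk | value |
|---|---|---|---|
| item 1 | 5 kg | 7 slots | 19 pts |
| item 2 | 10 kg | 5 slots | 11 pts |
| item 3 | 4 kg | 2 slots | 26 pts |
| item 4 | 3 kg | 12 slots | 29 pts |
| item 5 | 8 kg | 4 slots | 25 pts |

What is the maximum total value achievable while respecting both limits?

Feasible sets respecting both limits:
- item 3+item 4: weight 7, bulk 14, value 55
- item 4+item 5: weight 11, bulk 16, value 54
- item 3+item 5: weight 12, bulk 6, value 51
- item 1+item 4: weight 8, bulk 19, value 48
Best: 55 pts.

55 pts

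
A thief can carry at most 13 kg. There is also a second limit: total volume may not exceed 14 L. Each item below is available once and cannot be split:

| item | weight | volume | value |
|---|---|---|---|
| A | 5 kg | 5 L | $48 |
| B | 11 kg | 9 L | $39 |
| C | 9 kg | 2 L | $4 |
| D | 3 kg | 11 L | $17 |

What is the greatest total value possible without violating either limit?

Feasible sets respecting both limits:
- A: weight 5, volume 5, value 48
- B: weight 11, volume 9, value 39
- C+D: weight 12, volume 13, value 21
- D: weight 3, volume 11, value 17
Best: $48.

$48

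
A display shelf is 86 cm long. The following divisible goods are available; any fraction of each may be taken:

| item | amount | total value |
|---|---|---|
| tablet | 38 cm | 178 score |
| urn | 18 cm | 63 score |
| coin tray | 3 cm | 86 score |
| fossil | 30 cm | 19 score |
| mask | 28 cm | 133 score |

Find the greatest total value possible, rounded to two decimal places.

456.50

Take in order of value per unit:
- coin tray (86/3 per unit): all 3 → value 86, running total 86.00
- mask (133/28 per unit): all 28 → value 133, running total 219.00
- tablet (178/38 per unit): all 38 → value 178, running total 397.00
- urn (63/18 per unit): 17 of 18 → value 17×63/18 = 59.5000, running total 456.50
Total 456.50.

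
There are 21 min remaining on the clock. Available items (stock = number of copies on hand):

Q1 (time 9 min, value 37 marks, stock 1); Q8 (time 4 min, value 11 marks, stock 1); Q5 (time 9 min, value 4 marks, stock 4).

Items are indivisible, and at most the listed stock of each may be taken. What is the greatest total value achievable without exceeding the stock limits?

Best selections within time 21 and stock limits:
- 1×Q1 + 1×Q8: time 13, value 48
- 1×Q1 + 1×Q5: time 18, value 41
Best: 48 marks.

48 marks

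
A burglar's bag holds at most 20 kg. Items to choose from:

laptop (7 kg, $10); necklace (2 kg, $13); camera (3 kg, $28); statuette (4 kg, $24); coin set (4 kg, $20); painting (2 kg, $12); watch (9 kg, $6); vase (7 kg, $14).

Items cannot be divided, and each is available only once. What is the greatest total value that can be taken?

This is a 0/1 knapsack; check combinations near the capacity.
- necklace+camera+statuette+coin set+vase: weight 2+3+4+4+7=20, value 13+28+24+20+14=99
- camera+statuette+coin set+painting+vase: weight 3+4+4+2+7=20, value 28+24+20+12+14=98
- necklace+camera+statuette+coin set+painting: weight 2+3+4+4+2=15, value 13+28+24+20+12=97
- laptop+necklace+camera+statuette+coin set: weight 7+2+3+4+4=20, value 10+13+28+24+20=95
Best: $99.

$99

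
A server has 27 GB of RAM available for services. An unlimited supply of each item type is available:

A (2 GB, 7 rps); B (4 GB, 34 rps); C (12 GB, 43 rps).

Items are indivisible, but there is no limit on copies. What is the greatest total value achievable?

211 rps

Best value-per-unit is B at 34/4; filling with it alone gives 6×34 = 204.
Optimal mix: 1×A + 6×B → memory 26, value 211.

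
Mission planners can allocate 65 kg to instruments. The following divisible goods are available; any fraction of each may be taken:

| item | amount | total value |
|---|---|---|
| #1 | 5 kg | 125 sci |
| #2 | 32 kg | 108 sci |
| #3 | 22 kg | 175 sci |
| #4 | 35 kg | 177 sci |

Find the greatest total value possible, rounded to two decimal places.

Take in order of value per unit:
- #1 (125/5 per unit): all 5 → value 125, running total 125.00
- #3 (175/22 per unit): all 22 → value 175, running total 300.00
- #4 (177/35 per unit): all 35 → value 177, running total 477.00
- #2 (108/32 per unit): 3 of 32 → value 3×108/32 = 10.1250, running total 487.13
Total 487.13.

487.13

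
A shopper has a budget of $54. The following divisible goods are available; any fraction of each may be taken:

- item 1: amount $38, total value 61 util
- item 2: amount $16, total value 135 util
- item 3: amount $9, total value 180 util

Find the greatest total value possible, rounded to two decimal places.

361.55

Take in order of value per unit:
- item 3 (180/9 per unit): all 9 → value 180, running total 180.00
- item 2 (135/16 per unit): all 16 → value 135, running total 315.00
- item 1 (61/38 per unit): 29 of 38 → value 29×61/38 = 46.5526, running total 361.55
Total 361.55.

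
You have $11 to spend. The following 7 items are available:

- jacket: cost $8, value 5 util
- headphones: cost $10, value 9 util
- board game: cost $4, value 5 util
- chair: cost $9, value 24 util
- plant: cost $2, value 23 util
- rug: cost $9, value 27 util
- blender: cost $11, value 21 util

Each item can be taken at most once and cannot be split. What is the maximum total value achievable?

50 util

Check high-value combinations within $11:
- plant+rug: cost 2+9=11, value 23+27=50
- chair+plant: cost 9+2=11, value 24+23=47
- board game+plant: cost 4+2=6, value 5+23=28
- jacket+plant: cost 8+2=10, value 5+23=28
- rug: cost 9, value 27
Best: 50 util.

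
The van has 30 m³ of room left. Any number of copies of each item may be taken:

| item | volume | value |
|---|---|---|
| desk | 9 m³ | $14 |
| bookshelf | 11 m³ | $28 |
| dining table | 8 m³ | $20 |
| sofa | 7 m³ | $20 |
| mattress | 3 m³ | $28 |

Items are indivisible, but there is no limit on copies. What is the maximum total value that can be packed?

$280

Best value-per-unit is mattress at 28/3, and filling with it alone uses volume 10×3=30. No mix of the others beats 10×28 = 280.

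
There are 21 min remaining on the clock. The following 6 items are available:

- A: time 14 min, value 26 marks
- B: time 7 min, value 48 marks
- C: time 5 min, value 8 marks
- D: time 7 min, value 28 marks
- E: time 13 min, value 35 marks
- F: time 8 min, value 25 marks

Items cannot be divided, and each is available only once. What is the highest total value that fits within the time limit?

84 marks

Check high-value combinations within 21 min:
- B+C+D: time 7+5+7=19, value 48+8+28=84
- B+E: time 7+13=20, value 48+35=83
- B+C+F: time 7+5+8=20, value 48+8+25=81
- B+D: time 7+7=14, value 48+28=76
Best: 84 marks.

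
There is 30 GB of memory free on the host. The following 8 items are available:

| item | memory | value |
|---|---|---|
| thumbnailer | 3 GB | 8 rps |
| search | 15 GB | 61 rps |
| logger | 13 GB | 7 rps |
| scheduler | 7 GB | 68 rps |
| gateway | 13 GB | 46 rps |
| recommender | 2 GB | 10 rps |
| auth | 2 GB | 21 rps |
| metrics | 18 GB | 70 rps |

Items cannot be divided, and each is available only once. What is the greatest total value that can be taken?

169 rps

Check high-value combinations within 30 GB:
- scheduler+recommender+auth+metrics: memory 7+2+2+18=29, value 68+10+21+70=169
- thumbnailer+search+scheduler+recommender+auth: memory 3+15+7+2+2=29, value 8+61+68+10+21=168
- thumbnailer+scheduler+auth+metrics: memory 3+7+2+18=30, value 8+68+21+70=167
- search+scheduler+recommender+auth: memory 15+7+2+2=26, value 61+68+10+21=160
- scheduler+auth+metrics: memory 7+2+18=27, value 68+21+70=159
Best: 169 rps.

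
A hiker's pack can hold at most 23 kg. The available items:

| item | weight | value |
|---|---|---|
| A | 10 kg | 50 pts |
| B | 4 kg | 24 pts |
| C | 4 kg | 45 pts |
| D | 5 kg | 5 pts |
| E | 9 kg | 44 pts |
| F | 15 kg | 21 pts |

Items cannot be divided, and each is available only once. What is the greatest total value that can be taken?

This is a 0/1 knapsack; check combinations near the capacity.
- A+C+E: weight 10+4+9=23, value 50+45+44=139
- A+B+C+D: weight 10+4+4+5=23, value 50+24+45+5=124
- A+B+C: weight 10+4+4=18, value 50+24+45=119
Best: 139 pts.

139 pts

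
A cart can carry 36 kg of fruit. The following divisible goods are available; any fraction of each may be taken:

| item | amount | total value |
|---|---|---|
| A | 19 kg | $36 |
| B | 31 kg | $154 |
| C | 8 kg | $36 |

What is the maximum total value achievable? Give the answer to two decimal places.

176.50

Take in order of value per unit:
- B (154/31 per unit): all 31 → value 154, running total 154.00
- C (36/8 per unit): 5 of 8 → value 5×36/8 = 22.5000, running total 176.50
Total 176.50.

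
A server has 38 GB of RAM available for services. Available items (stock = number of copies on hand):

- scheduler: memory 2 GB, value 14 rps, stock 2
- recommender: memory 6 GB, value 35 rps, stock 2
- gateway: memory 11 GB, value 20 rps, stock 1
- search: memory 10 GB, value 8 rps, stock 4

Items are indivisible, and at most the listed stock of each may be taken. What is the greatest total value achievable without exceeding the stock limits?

126 rps

Top feasible selections:
- 2×scheduler + 2×recommender + 1×gateway + 1×search: memory 37, value 126
- 2×scheduler + 2×recommender + 1×gateway: memory 27, value 118
- 2×scheduler + 2×recommender + 2×search: memory 36, value 114
- 1×scheduler + 2×recommender + 1×gateway + 1×search: memory 35, value 112
Best: 126 rps.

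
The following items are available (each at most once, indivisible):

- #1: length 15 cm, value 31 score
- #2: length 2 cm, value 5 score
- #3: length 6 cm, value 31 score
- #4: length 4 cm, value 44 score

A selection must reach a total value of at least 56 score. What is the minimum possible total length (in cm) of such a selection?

10

Subsets with value ≥ 56, sorted by total length:
- #3+#4: length 10, value 75
- #2+#3+#4: length 12, value 80
- #1+#4: length 19, value 75
Minimum length: 10 cm.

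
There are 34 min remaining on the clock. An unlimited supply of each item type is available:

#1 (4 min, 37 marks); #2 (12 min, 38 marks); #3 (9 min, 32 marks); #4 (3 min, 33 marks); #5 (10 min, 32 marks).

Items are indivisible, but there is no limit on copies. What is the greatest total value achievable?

367 marks

Best value-per-unit is #4 at 33/3; filling with it alone gives 11×33 = 363.
Optimal mix: 1×#1 + 10×#4 → time 34, value 367.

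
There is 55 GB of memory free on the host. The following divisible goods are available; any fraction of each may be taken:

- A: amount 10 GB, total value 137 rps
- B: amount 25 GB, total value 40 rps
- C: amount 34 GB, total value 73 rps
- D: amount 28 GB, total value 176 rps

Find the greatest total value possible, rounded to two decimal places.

Take in order of value per unit:
- A (137/10 per unit): all 10 → value 137, running total 137.00
- D (176/28 per unit): all 28 → value 176, running total 313.00
- C (73/34 per unit): 17 of 34 → value 17×73/34 = 36.5000, running total 349.50
Total 349.50.

349.50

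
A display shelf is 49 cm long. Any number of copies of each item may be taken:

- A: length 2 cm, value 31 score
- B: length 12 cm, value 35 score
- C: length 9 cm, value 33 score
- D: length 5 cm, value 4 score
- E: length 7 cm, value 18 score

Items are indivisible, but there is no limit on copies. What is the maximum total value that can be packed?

744 score

Best value-per-unit is A at 31/2, and filling with it alone uses length 24×2=48. No mix of the others beats 24×31 = 744.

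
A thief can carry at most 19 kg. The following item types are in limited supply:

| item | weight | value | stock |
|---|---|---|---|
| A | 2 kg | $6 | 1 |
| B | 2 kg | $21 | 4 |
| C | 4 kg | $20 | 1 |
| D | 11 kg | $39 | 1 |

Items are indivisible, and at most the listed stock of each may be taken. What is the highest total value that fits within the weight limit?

Best selections within weight 19 and stock limits:
- 4×B + 1×D: weight 19, value 123
- 1×A + 4×B + 1×C: weight 14, value 110
Best: $123.

$123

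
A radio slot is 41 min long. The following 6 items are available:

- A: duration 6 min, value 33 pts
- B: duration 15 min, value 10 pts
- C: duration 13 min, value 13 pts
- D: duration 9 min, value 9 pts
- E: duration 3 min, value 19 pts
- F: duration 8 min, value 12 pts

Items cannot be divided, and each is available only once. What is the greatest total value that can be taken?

86 pts

Check high-value combinations within 41 min:
- A+C+D+E+F: duration 6+13+9+3+8=39, value 33+13+9+19+12=86
- A+B+D+E+F: duration 6+15+9+3+8=41, value 33+10+9+19+12=83
- A+C+E+F: duration 6+13+3+8=30, value 33+13+19+12=77
Best: 86 pts.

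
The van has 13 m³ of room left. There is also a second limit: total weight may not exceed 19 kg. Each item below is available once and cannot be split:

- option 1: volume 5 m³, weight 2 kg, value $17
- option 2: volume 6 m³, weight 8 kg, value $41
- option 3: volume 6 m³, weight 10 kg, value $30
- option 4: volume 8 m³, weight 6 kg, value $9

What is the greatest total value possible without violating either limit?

$71

Feasible sets respecting both limits:
- option 2+option 3: volume 12, weight 18, value 71
- option 1+option 2: volume 11, weight 10, value 58
- option 1+option 3: volume 11, weight 12, value 47
Best: $71.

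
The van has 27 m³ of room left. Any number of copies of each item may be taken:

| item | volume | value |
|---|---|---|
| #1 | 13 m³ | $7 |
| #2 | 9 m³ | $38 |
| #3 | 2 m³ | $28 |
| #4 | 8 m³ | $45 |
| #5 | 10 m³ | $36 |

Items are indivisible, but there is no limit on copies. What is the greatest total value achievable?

Best value-per-unit is #3 at 28/2, and filling with it alone uses volume 13×2=26. No mix of the others beats 13×28 = 364.

$364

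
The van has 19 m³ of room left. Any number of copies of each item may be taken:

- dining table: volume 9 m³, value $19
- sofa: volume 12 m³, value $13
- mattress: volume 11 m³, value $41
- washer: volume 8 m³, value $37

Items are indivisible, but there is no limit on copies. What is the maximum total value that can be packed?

Best value-per-unit is washer at 37/8; filling with it alone gives 2×37 = 74.
Optimal mix: 1×mattress + 1×washer → volume 19, value 78.

$78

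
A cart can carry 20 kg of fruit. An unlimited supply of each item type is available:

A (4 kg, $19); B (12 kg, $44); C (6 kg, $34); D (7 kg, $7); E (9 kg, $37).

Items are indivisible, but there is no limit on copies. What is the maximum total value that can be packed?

$106

Best value-per-unit is C at 34/6; filling with it alone gives 3×34 = 102.
Optimal mix: 2×A + 2×C → weight 20, value 106.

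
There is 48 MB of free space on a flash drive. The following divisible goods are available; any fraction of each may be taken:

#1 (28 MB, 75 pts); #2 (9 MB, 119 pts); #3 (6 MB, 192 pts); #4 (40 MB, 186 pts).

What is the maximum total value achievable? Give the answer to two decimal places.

Take in order of value per unit:
- #3 (192/6 per unit): all 6 → value 192, running total 192.00
- #2 (119/9 per unit): all 9 → value 119, running total 311.00
- #4 (186/40 per unit): 33 of 40 → value 33×186/40 = 153.4500, running total 464.45
Total 464.45.

464.45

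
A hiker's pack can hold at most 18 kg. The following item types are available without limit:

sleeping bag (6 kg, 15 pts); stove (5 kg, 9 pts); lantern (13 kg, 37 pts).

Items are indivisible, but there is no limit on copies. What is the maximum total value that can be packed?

Best value-per-unit is lantern at 37/13; filling with it alone gives 1×37 = 37.
Optimal mix: 1×stove + 1×lantern → weight 18, value 46.

46 pts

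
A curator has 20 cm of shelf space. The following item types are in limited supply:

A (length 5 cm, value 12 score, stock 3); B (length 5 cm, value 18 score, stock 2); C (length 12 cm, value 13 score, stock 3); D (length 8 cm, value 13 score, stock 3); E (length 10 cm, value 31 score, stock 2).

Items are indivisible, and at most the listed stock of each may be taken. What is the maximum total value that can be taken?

67 score

Best selections within length 20 and stock limits:
- 2×B + 1×E: length 20, value 67
- 2×E: length 20, value 62
Best: 67 score.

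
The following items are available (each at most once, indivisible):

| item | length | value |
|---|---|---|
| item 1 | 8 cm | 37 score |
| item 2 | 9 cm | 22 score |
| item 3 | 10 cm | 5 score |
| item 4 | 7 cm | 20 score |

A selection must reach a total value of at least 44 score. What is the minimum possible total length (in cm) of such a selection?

Subsets with value ≥ 44, sorted by total length:
- item 1+item 4: length 15, value 57
- item 1+item 2: length 17, value 59
Minimum length: 15 cm.

15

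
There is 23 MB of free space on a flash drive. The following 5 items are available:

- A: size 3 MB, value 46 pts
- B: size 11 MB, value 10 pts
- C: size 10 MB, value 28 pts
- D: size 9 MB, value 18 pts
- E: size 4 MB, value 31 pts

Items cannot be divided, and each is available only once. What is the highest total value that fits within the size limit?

Check high-value combinations within 23 MB:
- A+C+E: size 3+10+4=17, value 46+28+31=105
- A+D+E: size 3+9+4=16, value 46+18+31=95
- A+C+D: size 3+10+9=22, value 46+28+18=92
- A+B+E: size 3+11+4=18, value 46+10+31=87
- A+E: size 3+4=7, value 46+31=77
Best: 105 pts.

105 pts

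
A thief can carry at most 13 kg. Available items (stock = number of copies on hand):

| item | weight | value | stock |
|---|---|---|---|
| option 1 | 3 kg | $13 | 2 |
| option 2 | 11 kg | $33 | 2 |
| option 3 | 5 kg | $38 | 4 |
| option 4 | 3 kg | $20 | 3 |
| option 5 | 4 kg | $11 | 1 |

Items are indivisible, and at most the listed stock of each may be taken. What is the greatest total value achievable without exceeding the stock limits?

Top feasible selections:
- 2×option 3 + 1×option 4: weight 13, value 96
- 1×option 1 + 2×option 3: weight 13, value 89
- 1×option 3 + 2×option 4: weight 11, value 78
- 2×option 3: weight 10, value 76
Best: $96.

$96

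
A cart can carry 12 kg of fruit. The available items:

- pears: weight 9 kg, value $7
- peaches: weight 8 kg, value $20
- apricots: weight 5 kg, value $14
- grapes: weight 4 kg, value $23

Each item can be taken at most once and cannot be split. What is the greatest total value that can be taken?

Check high-value combinations within 12 kg:
- peaches+grapes: weight 8+4=12, value 20+23=43
- apricots+grapes: weight 5+4=9, value 14+23=37
- grapes: weight 4, value 23
Best: $43.

$43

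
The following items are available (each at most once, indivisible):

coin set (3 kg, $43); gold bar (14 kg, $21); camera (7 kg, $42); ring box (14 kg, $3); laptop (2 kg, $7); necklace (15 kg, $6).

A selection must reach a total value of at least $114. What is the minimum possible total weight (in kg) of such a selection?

40

Subsets with value ≥ 114, sorted by total weight:
- coin set+gold bar+camera+ring box+laptop: weight 40, value 116
- coin set+gold bar+camera+laptop+necklace: weight 41, value 119
Minimum weight: 40 kg.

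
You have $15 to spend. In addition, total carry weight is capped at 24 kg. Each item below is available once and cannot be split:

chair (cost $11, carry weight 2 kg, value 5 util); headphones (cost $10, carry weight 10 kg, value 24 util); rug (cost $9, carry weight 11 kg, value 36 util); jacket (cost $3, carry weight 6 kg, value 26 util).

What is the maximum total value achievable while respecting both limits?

62 util

Feasible sets respecting both limits:
- rug+jacket: cost 12, carry weight 17, value 62
- headphones+jacket: cost 13, carry weight 16, value 50
- rug: cost 9, carry weight 11, value 36
Best: 62 util.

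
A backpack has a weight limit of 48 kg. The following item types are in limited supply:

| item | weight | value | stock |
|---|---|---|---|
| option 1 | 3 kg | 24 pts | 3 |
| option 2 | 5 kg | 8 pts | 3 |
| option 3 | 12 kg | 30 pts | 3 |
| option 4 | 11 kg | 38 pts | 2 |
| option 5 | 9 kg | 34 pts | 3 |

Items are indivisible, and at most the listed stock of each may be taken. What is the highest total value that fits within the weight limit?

212 pts

Top feasible selections:
- 3×option 1 + 1×option 4 + 3×option 5: weight 47, value 212
- 3×option 1 + 1×option 3 + 3×option 5: weight 48, value 204
- 3×option 1 + 2×option 2 + 1×option 4 + 2×option 5: weight 48, value 194
Best: 212 pts.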